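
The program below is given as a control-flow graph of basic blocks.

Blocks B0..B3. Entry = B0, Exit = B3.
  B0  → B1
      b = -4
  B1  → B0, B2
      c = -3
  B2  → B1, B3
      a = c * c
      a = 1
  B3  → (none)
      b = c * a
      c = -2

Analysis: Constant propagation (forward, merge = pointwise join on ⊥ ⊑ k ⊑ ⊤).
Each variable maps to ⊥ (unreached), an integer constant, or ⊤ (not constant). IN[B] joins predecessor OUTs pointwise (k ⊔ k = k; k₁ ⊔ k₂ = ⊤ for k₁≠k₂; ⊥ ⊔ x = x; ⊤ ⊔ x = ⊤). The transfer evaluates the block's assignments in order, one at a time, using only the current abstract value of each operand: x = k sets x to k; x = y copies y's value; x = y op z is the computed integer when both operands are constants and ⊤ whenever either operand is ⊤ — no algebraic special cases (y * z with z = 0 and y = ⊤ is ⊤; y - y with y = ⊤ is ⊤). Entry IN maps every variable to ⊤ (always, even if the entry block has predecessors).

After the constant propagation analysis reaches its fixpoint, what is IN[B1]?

Fixpoint table:
  B0: | IN=(all ⊤) | OUT={b:-4; rest ⊤}
  B1: | IN={b:-4; rest ⊤} | OUT={b:-4, c:-3; rest ⊤}
  B2: | IN={b:-4, c:-3; rest ⊤} | OUT={a:1, b:-4, c:-3; rest ⊤}
  B3: | IN={a:1, b:-4, c:-3; rest ⊤} | OUT={a:1, b:-3, c:-2; rest ⊤}

Merge at B1: IN[B1] = OUT[B0] ⊔ OUT[B2] = {a: ⊤, b: -4, c: ⊤, d: ⊤, e: ⊤, f: ⊤}

Answer: {a: ⊤, b: -4, c: ⊤, d: ⊤, e: ⊤, f: ⊤}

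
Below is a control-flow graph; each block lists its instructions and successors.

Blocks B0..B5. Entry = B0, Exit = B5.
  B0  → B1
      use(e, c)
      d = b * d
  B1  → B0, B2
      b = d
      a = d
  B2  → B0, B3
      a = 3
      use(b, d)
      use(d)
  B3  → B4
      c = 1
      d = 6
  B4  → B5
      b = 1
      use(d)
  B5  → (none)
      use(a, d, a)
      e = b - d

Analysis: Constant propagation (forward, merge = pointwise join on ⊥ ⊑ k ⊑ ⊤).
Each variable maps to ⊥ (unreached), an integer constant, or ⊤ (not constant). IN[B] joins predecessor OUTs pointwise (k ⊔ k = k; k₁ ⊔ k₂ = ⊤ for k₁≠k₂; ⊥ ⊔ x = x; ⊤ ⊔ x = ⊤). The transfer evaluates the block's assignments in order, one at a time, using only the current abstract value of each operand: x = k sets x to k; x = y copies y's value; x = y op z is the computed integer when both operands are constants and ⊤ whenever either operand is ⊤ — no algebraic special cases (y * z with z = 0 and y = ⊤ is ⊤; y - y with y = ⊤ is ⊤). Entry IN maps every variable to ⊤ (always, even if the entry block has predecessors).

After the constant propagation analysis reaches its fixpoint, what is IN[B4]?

Fixpoint table:
  B0:  IN=(all ⊤)  OUT=(all ⊤)
  B1:  IN=(all ⊤)  OUT=(all ⊤)
  B2:  IN=(all ⊤)  OUT={a:3; rest ⊤}
  B3:  IN={a:3; rest ⊤}  OUT={a:3, c:1, d:6; rest ⊤}
  B4:  IN={a:3, c:1, d:6; rest ⊤}  OUT={a:3, b:1, c:1, d:6; rest ⊤}
  B5:  IN={a:3, b:1, c:1, d:6; rest ⊤}  OUT={a:3, b:1, c:1, d:6, e:-5; rest ⊤}

Merge at B4: IN[B4] = OUT[B3] = {a: 3, b: ⊤, c: 1, d: 6, e: ⊤, f: ⊤}

Answer: {a: 3, b: ⊤, c: 1, d: 6, e: ⊤, f: ⊤}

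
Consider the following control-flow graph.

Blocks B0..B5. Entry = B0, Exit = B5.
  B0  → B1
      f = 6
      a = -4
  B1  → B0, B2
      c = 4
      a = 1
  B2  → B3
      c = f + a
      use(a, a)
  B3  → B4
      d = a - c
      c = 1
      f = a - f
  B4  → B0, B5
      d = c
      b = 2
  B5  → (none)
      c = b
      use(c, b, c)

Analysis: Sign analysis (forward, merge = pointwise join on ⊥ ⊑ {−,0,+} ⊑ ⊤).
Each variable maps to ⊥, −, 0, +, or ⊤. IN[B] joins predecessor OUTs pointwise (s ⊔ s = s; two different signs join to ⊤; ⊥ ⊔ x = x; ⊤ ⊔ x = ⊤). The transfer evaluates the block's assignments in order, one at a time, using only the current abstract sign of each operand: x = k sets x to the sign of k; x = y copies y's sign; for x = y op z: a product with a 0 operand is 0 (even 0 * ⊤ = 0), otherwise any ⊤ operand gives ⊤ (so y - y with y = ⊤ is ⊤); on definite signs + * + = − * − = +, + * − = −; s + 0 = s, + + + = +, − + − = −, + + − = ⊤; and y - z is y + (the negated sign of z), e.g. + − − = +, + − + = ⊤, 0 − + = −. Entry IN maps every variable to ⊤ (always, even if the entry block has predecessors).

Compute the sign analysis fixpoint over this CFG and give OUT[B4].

Converged values:
  B0:  IN=(all ⊤)  OUT={a:-, f:+; rest ⊤}
  B1:  IN={a:-, f:+; rest ⊤}  OUT={a:+, c:+, f:+; rest ⊤}
  B2:  IN={a:+, c:+, f:+; rest ⊤}  OUT={a:+, c:+, f:+; rest ⊤}
  B3:  IN={a:+, c:+, f:+; rest ⊤}  OUT={a:+, c:+; rest ⊤}
  B4:  IN={a:+, c:+; rest ⊤}  OUT={a:+, b:+, c:+, d:+; rest ⊤}
  B5:  IN={a:+, b:+, c:+, d:+; rest ⊤}  OUT={a:+, b:+, c:+, d:+; rest ⊤}

Merge at B4: IN[B4] = OUT[B3] = {a: +, b: ⊤, c: +, d: ⊤, e: ⊤, f: ⊤}
Applying B4's transfer function to that IN value gives OUT[B4] (row B4 above).

Answer: {a: +, b: +, c: +, d: +, e: ⊤, f: ⊤}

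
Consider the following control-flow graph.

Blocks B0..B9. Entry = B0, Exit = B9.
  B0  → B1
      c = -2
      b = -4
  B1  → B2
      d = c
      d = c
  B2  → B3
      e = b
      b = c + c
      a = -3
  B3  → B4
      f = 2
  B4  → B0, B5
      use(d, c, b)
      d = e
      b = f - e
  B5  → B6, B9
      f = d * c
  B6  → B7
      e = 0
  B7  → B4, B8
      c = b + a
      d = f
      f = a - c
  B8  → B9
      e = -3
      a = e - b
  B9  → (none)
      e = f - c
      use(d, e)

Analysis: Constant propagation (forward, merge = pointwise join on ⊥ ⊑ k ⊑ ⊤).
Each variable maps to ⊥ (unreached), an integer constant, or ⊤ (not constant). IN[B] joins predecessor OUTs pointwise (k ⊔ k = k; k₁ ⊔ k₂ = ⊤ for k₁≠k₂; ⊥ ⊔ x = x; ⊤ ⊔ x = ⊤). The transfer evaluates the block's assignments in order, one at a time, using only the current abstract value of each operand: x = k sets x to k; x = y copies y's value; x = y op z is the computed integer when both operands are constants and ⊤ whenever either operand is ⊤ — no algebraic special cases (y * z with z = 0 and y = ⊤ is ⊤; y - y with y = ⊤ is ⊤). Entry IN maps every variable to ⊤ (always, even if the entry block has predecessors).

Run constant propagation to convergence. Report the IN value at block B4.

Fixpoint table:
  B0:   IN=(all ⊤)   OUT={b:-4, c:-2; rest ⊤}
  B1:   IN={b:-4, c:-2; rest ⊤}   OUT={b:-4, c:-2, d:-2; rest ⊤}
  B2:   IN={b:-4, c:-2, d:-2; rest ⊤}   OUT={a:-3, b:-4, c:-2, d:-2, e:-4; rest ⊤}
  B3:   IN={a:-3, b:-4, c:-2, d:-2, e:-4; rest ⊤}   OUT={a:-3, b:-4, c:-2, d:-2, e:-4, f:2; rest ⊤}
  B4:   IN={a:-3; rest ⊤}   OUT={a:-3; rest ⊤}
  B5:   IN={a:-3; rest ⊤}   OUT={a:-3; rest ⊤}
  B6:   IN={a:-3; rest ⊤}   OUT={a:-3, e:0; rest ⊤}
  B7:   IN={a:-3, e:0; rest ⊤}   OUT={a:-3, e:0; rest ⊤}
  B8:   IN={a:-3, e:0; rest ⊤}   OUT={e:-3; rest ⊤}
  B9:   IN=(all ⊤)   OUT=(all ⊤)

Merge at B4: IN[B4] = OUT[B3] ⊔ OUT[B7] = {a: -3, b: ⊤, c: ⊤, d: ⊤, e: ⊤, f: ⊤}

Answer: {a: -3, b: ⊤, c: ⊤, d: ⊤, e: ⊤, f: ⊤}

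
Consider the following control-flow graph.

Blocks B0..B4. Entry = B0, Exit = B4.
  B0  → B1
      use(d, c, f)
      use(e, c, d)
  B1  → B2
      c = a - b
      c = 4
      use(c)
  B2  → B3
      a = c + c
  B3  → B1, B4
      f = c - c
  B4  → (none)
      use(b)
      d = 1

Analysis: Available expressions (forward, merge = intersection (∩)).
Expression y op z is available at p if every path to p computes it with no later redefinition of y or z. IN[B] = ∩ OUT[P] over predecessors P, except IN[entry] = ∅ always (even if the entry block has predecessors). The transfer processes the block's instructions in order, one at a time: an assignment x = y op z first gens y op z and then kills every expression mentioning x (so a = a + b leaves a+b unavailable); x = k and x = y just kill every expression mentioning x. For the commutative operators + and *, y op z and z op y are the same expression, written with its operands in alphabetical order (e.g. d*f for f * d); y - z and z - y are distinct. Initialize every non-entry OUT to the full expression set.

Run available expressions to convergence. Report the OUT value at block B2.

Fixpoint table:
  B0:  IN={}  OUT={}
  B1:  IN={}  OUT={a-b}
  B2:  IN={a-b}  OUT={c+c}
  B3:  IN={c+c}  OUT={c+c, c-c}
  B4:  IN={c+c, c-c}  OUT={c+c, c-c}

Merge at B2: IN[B2] = OUT[B1] = {a-b}
Applying B2's transfer function to that IN value gives OUT[B2] (row B2 above).

Answer: {c+c}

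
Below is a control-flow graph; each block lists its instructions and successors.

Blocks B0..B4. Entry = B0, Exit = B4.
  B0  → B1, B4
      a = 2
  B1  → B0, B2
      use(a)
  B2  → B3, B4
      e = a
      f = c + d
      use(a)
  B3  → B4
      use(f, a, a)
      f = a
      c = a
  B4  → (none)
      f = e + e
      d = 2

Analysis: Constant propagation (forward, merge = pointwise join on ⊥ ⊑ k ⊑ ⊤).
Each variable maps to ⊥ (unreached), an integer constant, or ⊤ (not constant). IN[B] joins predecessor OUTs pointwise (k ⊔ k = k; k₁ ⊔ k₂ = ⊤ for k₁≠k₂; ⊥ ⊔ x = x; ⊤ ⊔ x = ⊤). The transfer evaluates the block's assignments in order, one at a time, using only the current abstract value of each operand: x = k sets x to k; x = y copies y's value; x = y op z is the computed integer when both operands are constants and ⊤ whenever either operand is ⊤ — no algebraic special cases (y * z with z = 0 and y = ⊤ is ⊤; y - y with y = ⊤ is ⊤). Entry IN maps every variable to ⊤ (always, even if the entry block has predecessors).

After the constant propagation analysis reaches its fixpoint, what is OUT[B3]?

Answer: {a: 2, b: ⊤, c: 2, d: ⊤, e: 2, f: 2}

Derivation:
Per-block solution:
  B0: | IN=(all ⊤) | OUT={a:2; rest ⊤}
  B1: | IN={a:2; rest ⊤} | OUT={a:2; rest ⊤}
  B2: | IN={a:2; rest ⊤} | OUT={a:2, e:2; rest ⊤}
  B3: | IN={a:2, e:2; rest ⊤} | OUT={a:2, c:2, e:2, f:2; rest ⊤}
  B4: | IN={a:2; rest ⊤} | OUT={a:2, d:2; rest ⊤}

Merge at B3: IN[B3] = OUT[B2] = {a: 2, b: ⊤, c: ⊤, d: ⊤, e: 2, f: ⊤}
Applying B3's transfer function to that IN value gives OUT[B3] (row B3 above).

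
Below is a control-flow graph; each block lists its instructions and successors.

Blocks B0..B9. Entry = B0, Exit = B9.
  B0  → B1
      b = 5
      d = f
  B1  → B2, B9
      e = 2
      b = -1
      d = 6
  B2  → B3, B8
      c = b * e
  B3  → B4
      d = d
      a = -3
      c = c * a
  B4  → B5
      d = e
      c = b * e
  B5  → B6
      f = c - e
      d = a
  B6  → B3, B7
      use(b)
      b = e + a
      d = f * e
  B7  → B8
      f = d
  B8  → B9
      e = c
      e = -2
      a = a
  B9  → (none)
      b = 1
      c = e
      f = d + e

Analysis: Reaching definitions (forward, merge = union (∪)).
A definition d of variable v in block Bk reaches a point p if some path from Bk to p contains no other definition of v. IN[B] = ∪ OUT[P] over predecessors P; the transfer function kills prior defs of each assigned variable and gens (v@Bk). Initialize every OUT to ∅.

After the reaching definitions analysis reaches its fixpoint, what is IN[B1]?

Answer: {b@B0, d@B0}

Derivation:
Fixpoint table:
  B0:  IN={}  OUT={b@B0, d@B0}
  B1:  IN={b@B0, d@B0}  OUT={b@B1, d@B1, e@B1}
  B2:  IN={b@B1, d@B1, e@B1}  OUT={b@B1, c@B2, d@B1, e@B1}
  B3:  IN={a@B3, b@B1, b@B6, c@B2, c@B4, d@B1, d@B6, e@B1, f@B5}  OUT={a@B3, b@B1, b@B6, c@B3, d@B3, e@B1, f@B5}
  B4:  IN={a@B3, b@B1, b@B6, c@B3, d@B3, e@B1, f@B5}  OUT={a@B3, b@B1, b@B6, c@B4, d@B4, e@B1, f@B5}
  B5:  IN={a@B3, b@B1, b@B6, c@B4, d@B4, e@B1, f@B5}  OUT={a@B3, b@B1, b@B6, c@B4, d@B5, e@B1, f@B5}
  B6:  IN={a@B3, b@B1, b@B6, c@B4, d@B5, e@B1, f@B5}  OUT={a@B3, b@B6, c@B4, d@B6, e@B1, f@B5}
  B7:  IN={a@B3, b@B6, c@B4, d@B6, e@B1, f@B5}  OUT={a@B3, b@B6, c@B4, d@B6, e@B1, f@B7}
  B8:  IN={a@B3, b@B1, b@B6, c@B2, c@B4, d@B1, d@B6, e@B1, f@B7}  OUT={a@B8, b@B1, b@B6, c@B2, c@B4, d@B1, d@B6, e@B8, f@B7}
  B9:  IN={a@B8, b@B1, b@B6, c@B2, c@B4, d@B1, d@B6, e@B1, e@B8, f@B7}  OUT={a@B8, b@B9, c@B9, d@B1, d@B6, e@B1, e@B8, f@B9}

Merge at B1: IN[B1] = OUT[B0] = {b@B0, d@B0}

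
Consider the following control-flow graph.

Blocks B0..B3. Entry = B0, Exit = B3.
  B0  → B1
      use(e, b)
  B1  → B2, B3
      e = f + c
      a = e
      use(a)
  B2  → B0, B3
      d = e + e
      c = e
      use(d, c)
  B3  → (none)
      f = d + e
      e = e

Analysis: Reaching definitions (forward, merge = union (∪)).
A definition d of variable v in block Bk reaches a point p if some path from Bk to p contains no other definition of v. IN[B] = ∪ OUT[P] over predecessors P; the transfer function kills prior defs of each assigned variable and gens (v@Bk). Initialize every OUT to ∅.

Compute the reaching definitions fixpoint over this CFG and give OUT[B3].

Answer: {a@B1, c@B2, d@B2, e@B3, f@B3}

Derivation:
Per-block solution:
  B0:  IN={a@B1, c@B2, d@B2, e@B1}  OUT={a@B1, c@B2, d@B2, e@B1}
  B1:  IN={a@B1, c@B2, d@B2, e@B1}  OUT={a@B1, c@B2, d@B2, e@B1}
  B2:  IN={a@B1, c@B2, d@B2, e@B1}  OUT={a@B1, c@B2, d@B2, e@B1}
  B3:  IN={a@B1, c@B2, d@B2, e@B1}  OUT={a@B1, c@B2, d@B2, e@B3, f@B3}

Merge at B3: IN[B3] = OUT[B1] ⊔ OUT[B2] = {a@B1, c@B2, d@B2, e@B1}
Applying B3's transfer function to that IN value gives OUT[B3] (row B3 above).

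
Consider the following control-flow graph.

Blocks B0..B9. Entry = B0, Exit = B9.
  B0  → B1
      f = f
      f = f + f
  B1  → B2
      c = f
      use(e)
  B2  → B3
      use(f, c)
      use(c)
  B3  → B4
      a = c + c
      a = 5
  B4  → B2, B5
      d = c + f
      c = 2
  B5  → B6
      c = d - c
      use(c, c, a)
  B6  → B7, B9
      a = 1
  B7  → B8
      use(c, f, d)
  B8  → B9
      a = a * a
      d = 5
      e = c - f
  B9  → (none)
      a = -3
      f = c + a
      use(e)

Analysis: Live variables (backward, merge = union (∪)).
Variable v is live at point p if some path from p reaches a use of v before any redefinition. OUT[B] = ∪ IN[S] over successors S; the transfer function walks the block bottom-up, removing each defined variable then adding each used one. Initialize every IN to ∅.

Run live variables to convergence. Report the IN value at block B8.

Answer: {a, c, f}

Derivation:
Converged values:
  B0:   IN={e, f}   OUT={e, f}
  B1:   IN={e, f}   OUT={c, e, f}
  B2:   IN={c, e, f}   OUT={c, e, f}
  B3:   IN={c, e, f}   OUT={a, c, e, f}
  B4:   IN={a, c, e, f}   OUT={a, c, d, e, f}
  B5:   IN={a, c, d, e, f}   OUT={c, d, e, f}
  B6:   IN={c, d, e, f}   OUT={a, c, d, e, f}
  B7:   IN={a, c, d, f}   OUT={a, c, f}
  B8:   IN={a, c, f}   OUT={c, e}
  B9:   IN={c, e}   OUT={}

Merge at B8: OUT[B8] = IN[B9] = {c, e}
Applying B8's transfer function to that OUT value gives IN[B8] (row B8 above).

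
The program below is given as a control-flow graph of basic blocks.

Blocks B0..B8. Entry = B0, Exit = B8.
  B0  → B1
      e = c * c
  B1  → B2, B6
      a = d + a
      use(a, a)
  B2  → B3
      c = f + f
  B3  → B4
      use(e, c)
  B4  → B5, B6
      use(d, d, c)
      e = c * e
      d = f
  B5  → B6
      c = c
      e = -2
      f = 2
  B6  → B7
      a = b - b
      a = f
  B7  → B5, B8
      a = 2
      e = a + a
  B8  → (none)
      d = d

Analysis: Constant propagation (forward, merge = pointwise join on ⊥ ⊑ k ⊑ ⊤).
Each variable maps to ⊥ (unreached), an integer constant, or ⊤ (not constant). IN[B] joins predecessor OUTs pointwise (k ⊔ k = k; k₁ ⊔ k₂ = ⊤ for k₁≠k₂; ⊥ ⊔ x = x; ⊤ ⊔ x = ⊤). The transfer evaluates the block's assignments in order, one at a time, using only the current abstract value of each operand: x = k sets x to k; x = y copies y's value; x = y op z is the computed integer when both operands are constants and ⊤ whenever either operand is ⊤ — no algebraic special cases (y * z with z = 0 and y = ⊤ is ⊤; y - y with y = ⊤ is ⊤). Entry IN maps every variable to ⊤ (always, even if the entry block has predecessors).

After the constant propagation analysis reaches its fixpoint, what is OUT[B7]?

Fixpoint table:
  B0:  IN=(all ⊤)  OUT=(all ⊤)
  B1:  IN=(all ⊤)  OUT=(all ⊤)
  B2:  IN=(all ⊤)  OUT=(all ⊤)
  B3:  IN=(all ⊤)  OUT=(all ⊤)
  B4:  IN=(all ⊤)  OUT=(all ⊤)
  B5:  IN=(all ⊤)  OUT={e:-2, f:2; rest ⊤}
  B6:  IN=(all ⊤)  OUT=(all ⊤)
  B7:  IN=(all ⊤)  OUT={a:2, e:4; rest ⊤}
  B8:  IN={a:2, e:4; rest ⊤}  OUT={a:2, e:4; rest ⊤}

Merge at B7: IN[B7] = OUT[B6] = {a: ⊤, b: ⊤, c: ⊤, d: ⊤, e: ⊤, f: ⊤}
Applying B7's transfer function to that IN value gives OUT[B7] (row B7 above).

Answer: {a: 2, b: ⊤, c: ⊤, d: ⊤, e: 4, f: ⊤}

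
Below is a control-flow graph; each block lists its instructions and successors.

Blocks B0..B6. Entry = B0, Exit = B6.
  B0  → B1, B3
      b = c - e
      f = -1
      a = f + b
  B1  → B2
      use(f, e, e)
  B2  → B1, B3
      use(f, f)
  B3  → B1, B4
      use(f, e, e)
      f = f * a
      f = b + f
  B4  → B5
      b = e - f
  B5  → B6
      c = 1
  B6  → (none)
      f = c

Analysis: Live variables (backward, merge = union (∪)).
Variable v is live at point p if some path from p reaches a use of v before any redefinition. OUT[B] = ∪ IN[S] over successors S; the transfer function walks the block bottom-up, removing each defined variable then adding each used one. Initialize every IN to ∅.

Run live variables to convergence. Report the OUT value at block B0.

Per-block solution:
  B0: | IN={c, e} | OUT={a, b, e, f}
  B1: | IN={a, b, e, f} | OUT={a, b, e, f}
  B2: | IN={a, b, e, f} | OUT={a, b, e, f}
  B3: | IN={a, b, e, f} | OUT={a, b, e, f}
  B4: | IN={e, f} | OUT={}
  B5: | IN={} | OUT={c}
  B6: | IN={c} | OUT={}

Merge at B0: OUT[B0] = IN[B1] ⊔ IN[B3] = {a, b, e, f}

Answer: {a, b, e, f}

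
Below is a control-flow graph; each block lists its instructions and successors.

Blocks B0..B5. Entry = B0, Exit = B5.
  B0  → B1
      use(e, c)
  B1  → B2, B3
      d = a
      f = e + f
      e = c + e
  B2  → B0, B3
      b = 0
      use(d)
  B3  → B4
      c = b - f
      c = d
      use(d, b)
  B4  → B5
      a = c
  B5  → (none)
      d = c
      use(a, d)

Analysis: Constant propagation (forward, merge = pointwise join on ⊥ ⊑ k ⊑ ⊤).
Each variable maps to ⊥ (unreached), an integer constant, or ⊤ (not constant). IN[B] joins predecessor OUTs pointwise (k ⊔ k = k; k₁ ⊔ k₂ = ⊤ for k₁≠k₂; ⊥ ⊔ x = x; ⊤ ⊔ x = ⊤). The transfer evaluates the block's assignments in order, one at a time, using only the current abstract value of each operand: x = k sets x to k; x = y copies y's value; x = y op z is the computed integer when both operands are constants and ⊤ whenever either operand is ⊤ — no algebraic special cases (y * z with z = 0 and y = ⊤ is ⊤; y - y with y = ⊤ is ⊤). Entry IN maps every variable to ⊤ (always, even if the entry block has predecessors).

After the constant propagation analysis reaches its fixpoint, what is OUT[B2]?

Converged values:
  B0:   IN=(all ⊤)   OUT=(all ⊤)
  B1:   IN=(all ⊤)   OUT=(all ⊤)
  B2:   IN=(all ⊤)   OUT={b:0; rest ⊤}
  B3:   IN=(all ⊤)   OUT=(all ⊤)
  B4:   IN=(all ⊤)   OUT=(all ⊤)
  B5:   IN=(all ⊤)   OUT=(all ⊤)

Merge at B2: IN[B2] = OUT[B1] = {a: ⊤, b: ⊤, c: ⊤, d: ⊤, e: ⊤, f: ⊤}
Applying B2's transfer function to that IN value gives OUT[B2] (row B2 above).

Answer: {a: ⊤, b: 0, c: ⊤, d: ⊤, e: ⊤, f: ⊤}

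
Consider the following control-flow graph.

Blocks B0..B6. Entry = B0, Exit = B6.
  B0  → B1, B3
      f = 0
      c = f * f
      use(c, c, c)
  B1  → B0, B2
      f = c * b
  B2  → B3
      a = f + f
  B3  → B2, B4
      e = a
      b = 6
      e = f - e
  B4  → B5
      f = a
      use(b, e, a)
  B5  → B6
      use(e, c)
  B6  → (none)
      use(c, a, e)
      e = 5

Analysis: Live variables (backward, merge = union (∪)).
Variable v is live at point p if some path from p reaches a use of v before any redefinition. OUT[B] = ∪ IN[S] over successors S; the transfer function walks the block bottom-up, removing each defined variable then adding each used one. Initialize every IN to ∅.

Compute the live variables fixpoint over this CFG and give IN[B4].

Per-block solution:
  B0:  IN={a, b}  OUT={a, b, c, f}
  B1:  IN={a, b, c}  OUT={a, b, c, f}
  B2:  IN={c, f}  OUT={a, c, f}
  B3:  IN={a, c, f}  OUT={a, b, c, e, f}
  B4:  IN={a, b, c, e}  OUT={a, c, e}
  B5:  IN={a, c, e}  OUT={a, c, e}
  B6:  IN={a, c, e}  OUT={}

Merge at B4: OUT[B4] = IN[B5] = {a, c, e}
Applying B4's transfer function to that OUT value gives IN[B4] (row B4 above).

Answer: {a, b, c, e}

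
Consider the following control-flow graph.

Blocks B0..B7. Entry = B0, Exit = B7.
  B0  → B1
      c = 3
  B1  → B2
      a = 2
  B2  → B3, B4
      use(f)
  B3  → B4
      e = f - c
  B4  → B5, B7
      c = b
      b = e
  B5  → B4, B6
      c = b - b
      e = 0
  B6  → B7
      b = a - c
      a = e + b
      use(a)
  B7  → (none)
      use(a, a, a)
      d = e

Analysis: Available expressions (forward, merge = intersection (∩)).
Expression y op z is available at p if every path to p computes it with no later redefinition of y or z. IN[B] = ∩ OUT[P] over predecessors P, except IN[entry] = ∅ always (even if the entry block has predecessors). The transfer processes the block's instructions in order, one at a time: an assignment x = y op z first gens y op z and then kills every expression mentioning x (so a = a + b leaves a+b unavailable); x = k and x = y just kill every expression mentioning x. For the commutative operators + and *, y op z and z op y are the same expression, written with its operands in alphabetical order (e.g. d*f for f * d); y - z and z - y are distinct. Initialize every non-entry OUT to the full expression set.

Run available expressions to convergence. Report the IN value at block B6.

Answer: {b-b}

Derivation:
Fixpoint table:
  B0:   IN={}   OUT={}
  B1:   IN={}   OUT={}
  B2:   IN={}   OUT={}
  B3:   IN={}   OUT={f-c}
  B4:   IN={}   OUT={}
  B5:   IN={}   OUT={b-b}
  B6:   IN={b-b}   OUT={b+e}
  B7:   IN={}   OUT={}

Merge at B6: IN[B6] = OUT[B5] = {b-b}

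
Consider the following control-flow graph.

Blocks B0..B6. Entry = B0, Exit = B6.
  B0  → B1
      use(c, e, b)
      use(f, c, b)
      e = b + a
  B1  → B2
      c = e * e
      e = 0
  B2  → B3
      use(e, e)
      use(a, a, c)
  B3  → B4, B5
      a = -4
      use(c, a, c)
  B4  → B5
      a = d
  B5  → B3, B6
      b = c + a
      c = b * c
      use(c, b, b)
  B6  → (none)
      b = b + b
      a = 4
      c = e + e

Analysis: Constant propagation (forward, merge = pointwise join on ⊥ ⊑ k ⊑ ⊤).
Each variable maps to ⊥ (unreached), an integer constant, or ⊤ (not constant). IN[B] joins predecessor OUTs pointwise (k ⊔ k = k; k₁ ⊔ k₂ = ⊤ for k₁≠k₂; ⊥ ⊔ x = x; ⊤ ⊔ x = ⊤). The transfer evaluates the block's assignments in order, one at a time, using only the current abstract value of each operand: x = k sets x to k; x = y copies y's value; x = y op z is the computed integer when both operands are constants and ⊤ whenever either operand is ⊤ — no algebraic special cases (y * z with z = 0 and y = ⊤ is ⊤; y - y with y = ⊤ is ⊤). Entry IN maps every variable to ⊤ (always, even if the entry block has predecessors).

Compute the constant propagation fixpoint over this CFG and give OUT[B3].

Answer: {a: -4, b: ⊤, c: ⊤, d: ⊤, e: 0, f: ⊤}

Trace:
Per-block solution:
  B0:   IN=(all ⊤)   OUT=(all ⊤)
  B1:   IN=(all ⊤)   OUT={e:0; rest ⊤}
  B2:   IN={e:0; rest ⊤}   OUT={e:0; rest ⊤}
  B3:   IN={e:0; rest ⊤}   OUT={a:-4, e:0; rest ⊤}
  B4:   IN={a:-4, e:0; rest ⊤}   OUT={e:0; rest ⊤}
  B5:   IN={e:0; rest ⊤}   OUT={e:0; rest ⊤}
  B6:   IN={e:0; rest ⊤}   OUT={a:4, c:0, e:0; rest ⊤}

Merge at B3: IN[B3] = OUT[B2] ⊔ OUT[B5] = {a: ⊤, b: ⊤, c: ⊤, d: ⊤, e: 0, f: ⊤}
Applying B3's transfer function to that IN value gives OUT[B3] (row B3 above).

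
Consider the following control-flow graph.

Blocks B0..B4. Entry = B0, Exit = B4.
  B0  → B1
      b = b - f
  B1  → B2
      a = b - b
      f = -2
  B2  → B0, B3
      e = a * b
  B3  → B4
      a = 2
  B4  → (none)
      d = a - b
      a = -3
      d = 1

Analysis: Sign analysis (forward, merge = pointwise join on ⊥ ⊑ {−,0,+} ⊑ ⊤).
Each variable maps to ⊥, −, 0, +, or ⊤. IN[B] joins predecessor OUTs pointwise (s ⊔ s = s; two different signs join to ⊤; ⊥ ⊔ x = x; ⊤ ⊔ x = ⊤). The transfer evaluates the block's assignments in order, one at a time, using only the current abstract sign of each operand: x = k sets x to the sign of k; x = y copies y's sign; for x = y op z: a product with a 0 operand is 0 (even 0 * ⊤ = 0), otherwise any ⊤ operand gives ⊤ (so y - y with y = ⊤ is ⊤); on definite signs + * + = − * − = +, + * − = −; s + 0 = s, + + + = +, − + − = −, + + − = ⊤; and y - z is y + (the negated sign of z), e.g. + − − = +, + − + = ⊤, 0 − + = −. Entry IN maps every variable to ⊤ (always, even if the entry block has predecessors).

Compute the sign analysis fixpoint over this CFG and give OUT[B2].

Answer: {a: ⊤, b: ⊤, c: ⊤, d: ⊤, e: ⊤, f: -}

Derivation:
Fixpoint table:
  B0:   IN=(all ⊤)   OUT=(all ⊤)
  B1:   IN=(all ⊤)   OUT={f:-; rest ⊤}
  B2:   IN={f:-; rest ⊤}   OUT={f:-; rest ⊤}
  B3:   IN={f:-; rest ⊤}   OUT={a:+, f:-; rest ⊤}
  B4:   IN={a:+, f:-; rest ⊤}   OUT={a:-, d:+, f:-; rest ⊤}

Merge at B2: IN[B2] = OUT[B1] = {a: ⊤, b: ⊤, c: ⊤, d: ⊤, e: ⊤, f: -}
Applying B2's transfer function to that IN value gives OUT[B2] (row B2 above).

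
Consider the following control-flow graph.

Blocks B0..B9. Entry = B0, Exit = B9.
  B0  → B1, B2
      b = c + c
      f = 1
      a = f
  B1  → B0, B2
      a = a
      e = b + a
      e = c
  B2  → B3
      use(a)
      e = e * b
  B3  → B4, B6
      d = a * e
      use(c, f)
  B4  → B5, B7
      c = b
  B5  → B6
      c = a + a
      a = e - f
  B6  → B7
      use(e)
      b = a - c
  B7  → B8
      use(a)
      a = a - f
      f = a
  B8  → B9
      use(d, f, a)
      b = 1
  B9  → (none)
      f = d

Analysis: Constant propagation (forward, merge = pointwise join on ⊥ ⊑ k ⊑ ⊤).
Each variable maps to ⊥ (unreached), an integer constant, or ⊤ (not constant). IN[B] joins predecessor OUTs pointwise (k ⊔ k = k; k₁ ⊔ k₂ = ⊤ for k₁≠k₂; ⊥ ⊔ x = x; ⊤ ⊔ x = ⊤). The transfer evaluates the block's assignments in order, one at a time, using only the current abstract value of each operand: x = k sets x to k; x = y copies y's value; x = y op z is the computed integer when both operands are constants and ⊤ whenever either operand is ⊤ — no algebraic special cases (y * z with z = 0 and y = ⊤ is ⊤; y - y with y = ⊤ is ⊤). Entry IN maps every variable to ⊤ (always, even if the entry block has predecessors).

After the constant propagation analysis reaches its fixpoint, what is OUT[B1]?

Answer: {a: 1, b: ⊤, c: ⊤, d: ⊤, e: ⊤, f: 1}

Trace:
Converged values:
  B0:   IN=(all ⊤)   OUT={a:1, f:1; rest ⊤}
  B1:   IN={a:1, f:1; rest ⊤}   OUT={a:1, f:1; rest ⊤}
  B2:   IN={a:1, f:1; rest ⊤}   OUT={a:1, f:1; rest ⊤}
  B3:   IN={a:1, f:1; rest ⊤}   OUT={a:1, f:1; rest ⊤}
  B4:   IN={a:1, f:1; rest ⊤}   OUT={a:1, f:1; rest ⊤}
  B5:   IN={a:1, f:1; rest ⊤}   OUT={c:2, f:1; rest ⊤}
  B6:   IN={f:1; rest ⊤}   OUT={f:1; rest ⊤}
  B7:   IN={f:1; rest ⊤}   OUT=(all ⊤)
  B8:   IN=(all ⊤)   OUT={b:1; rest ⊤}
  B9:   IN={b:1; rest ⊤}   OUT={b:1; rest ⊤}

Merge at B1: IN[B1] = OUT[B0] = {a: 1, b: ⊤, c: ⊤, d: ⊤, e: ⊤, f: 1}
Applying B1's transfer function to that IN value gives OUT[B1] (row B1 above).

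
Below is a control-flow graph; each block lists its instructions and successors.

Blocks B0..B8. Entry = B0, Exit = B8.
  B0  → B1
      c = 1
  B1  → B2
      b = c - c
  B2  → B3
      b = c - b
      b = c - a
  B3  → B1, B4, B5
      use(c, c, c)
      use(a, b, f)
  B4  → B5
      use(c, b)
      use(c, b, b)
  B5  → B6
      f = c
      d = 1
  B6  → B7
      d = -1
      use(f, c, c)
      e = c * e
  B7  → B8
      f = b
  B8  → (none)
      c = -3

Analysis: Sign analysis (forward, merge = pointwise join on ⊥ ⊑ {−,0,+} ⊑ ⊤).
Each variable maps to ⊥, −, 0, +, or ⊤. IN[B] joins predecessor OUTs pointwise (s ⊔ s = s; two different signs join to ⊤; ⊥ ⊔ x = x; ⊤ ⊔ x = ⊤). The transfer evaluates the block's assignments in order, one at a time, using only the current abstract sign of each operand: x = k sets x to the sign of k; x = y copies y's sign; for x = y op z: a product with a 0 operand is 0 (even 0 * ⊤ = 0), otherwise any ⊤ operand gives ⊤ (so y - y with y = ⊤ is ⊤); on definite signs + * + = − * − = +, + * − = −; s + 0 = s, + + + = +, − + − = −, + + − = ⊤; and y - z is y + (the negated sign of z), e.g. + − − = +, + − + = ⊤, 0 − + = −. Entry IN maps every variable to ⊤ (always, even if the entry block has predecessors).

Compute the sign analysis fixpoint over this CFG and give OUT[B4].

Answer: {a: ⊤, b: ⊤, c: +, d: ⊤, e: ⊤, f: ⊤}

Trace:
Fixpoint table:
  B0: | IN=(all ⊤) | OUT={c:+; rest ⊤}
  B1: | IN={c:+; rest ⊤} | OUT={c:+; rest ⊤}
  B2: | IN={c:+; rest ⊤} | OUT={c:+; rest ⊤}
  B3: | IN={c:+; rest ⊤} | OUT={c:+; rest ⊤}
  B4: | IN={c:+; rest ⊤} | OUT={c:+; rest ⊤}
  B5: | IN={c:+; rest ⊤} | OUT={c:+, d:+, f:+; rest ⊤}
  B6: | IN={c:+, d:+, f:+; rest ⊤} | OUT={c:+, d:-, f:+; rest ⊤}
  B7: | IN={c:+, d:-, f:+; rest ⊤} | OUT={c:+, d:-; rest ⊤}
  B8: | IN={c:+, d:-; rest ⊤} | OUT={c:-, d:-; rest ⊤}

Merge at B4: IN[B4] = OUT[B3] = {a: ⊤, b: ⊤, c: +, d: ⊤, e: ⊤, f: ⊤}
Applying B4's transfer function to that IN value gives OUT[B4] (row B4 above).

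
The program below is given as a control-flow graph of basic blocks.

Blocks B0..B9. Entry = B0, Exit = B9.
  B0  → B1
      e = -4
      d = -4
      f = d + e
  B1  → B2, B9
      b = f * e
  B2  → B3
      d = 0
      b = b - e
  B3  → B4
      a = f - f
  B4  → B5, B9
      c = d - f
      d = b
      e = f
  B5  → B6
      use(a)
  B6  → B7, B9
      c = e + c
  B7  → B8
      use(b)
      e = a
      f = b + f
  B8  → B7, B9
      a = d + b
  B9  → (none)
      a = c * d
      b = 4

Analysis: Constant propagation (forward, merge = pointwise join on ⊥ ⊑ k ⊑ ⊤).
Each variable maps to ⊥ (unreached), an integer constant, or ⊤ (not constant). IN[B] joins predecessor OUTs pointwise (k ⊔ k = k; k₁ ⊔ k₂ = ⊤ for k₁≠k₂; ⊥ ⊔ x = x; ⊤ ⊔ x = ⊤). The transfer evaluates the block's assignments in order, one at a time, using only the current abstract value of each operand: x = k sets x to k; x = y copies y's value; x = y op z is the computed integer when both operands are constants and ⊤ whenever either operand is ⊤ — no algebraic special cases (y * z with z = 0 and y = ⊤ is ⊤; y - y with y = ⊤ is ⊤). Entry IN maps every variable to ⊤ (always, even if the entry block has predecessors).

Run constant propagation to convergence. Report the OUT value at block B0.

Per-block solution:
  B0: | IN=(all ⊤) | OUT={d:-4, e:-4, f:-8; rest ⊤}
  B1: | IN={d:-4, e:-4, f:-8; rest ⊤} | OUT={b:32, d:-4, e:-4, f:-8; rest ⊤}
  B2: | IN={b:32, d:-4, e:-4, f:-8; rest ⊤} | OUT={b:36, d:0, e:-4, f:-8; rest ⊤}
  B3: | IN={b:36, d:0, e:-4, f:-8; rest ⊤} | OUT={a:0, b:36, d:0, e:-4, f:-8; rest ⊤}
  B4: | IN={a:0, b:36, d:0, e:-4, f:-8; rest ⊤} | OUT={a:0, b:36, c:8, d:36, e:-8, f:-8; rest ⊤}
  B5: | IN={a:0, b:36, c:8, d:36, e:-8, f:-8; rest ⊤} | OUT={a:0, b:36, c:8, d:36, e:-8, f:-8; rest ⊤}
  B6: | IN={a:0, b:36, c:8, d:36, e:-8, f:-8; rest ⊤} | OUT={a:0, b:36, c:0, d:36, e:-8, f:-8; rest ⊤}
  B7: | IN={b:36, c:0, d:36; rest ⊤} | OUT={b:36, c:0, d:36; rest ⊤}
  B8: | IN={b:36, c:0, d:36; rest ⊤} | OUT={a:72, b:36, c:0, d:36; rest ⊤}
  B9: | IN=(all ⊤) | OUT={b:4; rest ⊤}

B0 is the boundary node: IN[B0] = {a: ⊤, b: ⊤, c: ⊤, d: ⊤, e: ⊤, f: ⊤}
Applying B0's transfer function to that IN value gives OUT[B0] (row B0 above).

Answer: {a: ⊤, b: ⊤, c: ⊤, d: -4, e: -4, f: -8}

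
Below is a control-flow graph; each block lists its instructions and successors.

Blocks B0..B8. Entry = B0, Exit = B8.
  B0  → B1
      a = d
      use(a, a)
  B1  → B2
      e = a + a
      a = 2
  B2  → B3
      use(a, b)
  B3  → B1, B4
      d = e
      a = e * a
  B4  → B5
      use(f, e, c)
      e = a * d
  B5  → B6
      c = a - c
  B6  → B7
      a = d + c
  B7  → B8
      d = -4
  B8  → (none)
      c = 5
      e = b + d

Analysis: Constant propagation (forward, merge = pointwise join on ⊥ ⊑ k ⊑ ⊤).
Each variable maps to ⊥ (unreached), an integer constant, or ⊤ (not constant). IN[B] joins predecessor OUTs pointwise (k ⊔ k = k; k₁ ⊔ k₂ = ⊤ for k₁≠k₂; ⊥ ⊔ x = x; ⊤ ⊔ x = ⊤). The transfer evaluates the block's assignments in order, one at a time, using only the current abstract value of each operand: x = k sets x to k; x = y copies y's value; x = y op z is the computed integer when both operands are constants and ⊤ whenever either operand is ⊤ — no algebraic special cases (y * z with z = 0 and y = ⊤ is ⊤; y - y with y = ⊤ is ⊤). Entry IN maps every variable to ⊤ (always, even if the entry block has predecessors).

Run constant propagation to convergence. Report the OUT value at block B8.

Per-block solution:
  B0:   IN=(all ⊤)   OUT=(all ⊤)
  B1:   IN=(all ⊤)   OUT={a:2; rest ⊤}
  B2:   IN={a:2; rest ⊤}   OUT={a:2; rest ⊤}
  B3:   IN={a:2; rest ⊤}   OUT=(all ⊤)
  B4:   IN=(all ⊤)   OUT=(all ⊤)
  B5:   IN=(all ⊤)   OUT=(all ⊤)
  B6:   IN=(all ⊤)   OUT=(all ⊤)
  B7:   IN=(all ⊤)   OUT={d:-4; rest ⊤}
  B8:   IN={d:-4; rest ⊤}   OUT={c:5, d:-4; rest ⊤}

Merge at B8: IN[B8] = OUT[B7] = {a: ⊤, b: ⊤, c: ⊤, d: -4, e: ⊤, f: ⊤}
Applying B8's transfer function to that IN value gives OUT[B8] (row B8 above).

Answer: {a: ⊤, b: ⊤, c: 5, d: -4, e: ⊤, f: ⊤}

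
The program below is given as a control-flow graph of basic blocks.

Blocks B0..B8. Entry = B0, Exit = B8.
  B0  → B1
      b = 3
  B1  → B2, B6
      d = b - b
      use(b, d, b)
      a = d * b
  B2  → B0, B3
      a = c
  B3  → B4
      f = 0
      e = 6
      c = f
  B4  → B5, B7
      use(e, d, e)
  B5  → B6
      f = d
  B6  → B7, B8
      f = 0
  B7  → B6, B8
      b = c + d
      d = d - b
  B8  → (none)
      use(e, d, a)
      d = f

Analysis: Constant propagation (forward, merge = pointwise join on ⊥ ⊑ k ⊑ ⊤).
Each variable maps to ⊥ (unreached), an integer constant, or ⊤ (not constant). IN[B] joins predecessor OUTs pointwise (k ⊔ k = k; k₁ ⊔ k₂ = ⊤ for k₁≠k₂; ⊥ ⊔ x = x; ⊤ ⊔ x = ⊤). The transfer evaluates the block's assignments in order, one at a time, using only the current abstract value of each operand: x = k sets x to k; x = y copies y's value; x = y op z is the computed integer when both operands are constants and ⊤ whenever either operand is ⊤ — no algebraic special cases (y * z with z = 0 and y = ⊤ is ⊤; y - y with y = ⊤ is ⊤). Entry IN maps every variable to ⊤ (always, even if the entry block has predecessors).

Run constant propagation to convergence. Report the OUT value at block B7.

Fixpoint table:
  B0:   IN=(all ⊤)   OUT={b:3; rest ⊤}
  B1:   IN={b:3; rest ⊤}   OUT={a:0, b:3, d:0; rest ⊤}
  B2:   IN={a:0, b:3, d:0; rest ⊤}   OUT={b:3, d:0; rest ⊤}
  B3:   IN={b:3, d:0; rest ⊤}   OUT={b:3, c:0, d:0, e:6, f:0; rest ⊤}
  B4:   IN={b:3, c:0, d:0, e:6, f:0; rest ⊤}   OUT={b:3, c:0, d:0, e:6, f:0; rest ⊤}
  B5:   IN={b:3, c:0, d:0, e:6, f:0; rest ⊤}   OUT={b:3, c:0, d:0, e:6, f:0; rest ⊤}
  B6:   IN=(all ⊤)   OUT={f:0; rest ⊤}
  B7:   IN={f:0; rest ⊤}   OUT={f:0; rest ⊤}
  B8:   IN={f:0; rest ⊤}   OUT={d:0, f:0; rest ⊤}

Merge at B7: IN[B7] = OUT[B4] ⊔ OUT[B6] = {a: ⊤, b: ⊤, c: ⊤, d: ⊤, e: ⊤, f: 0}
Applying B7's transfer function to that IN value gives OUT[B7] (row B7 above).

Answer: {a: ⊤, b: ⊤, c: ⊤, d: ⊤, e: ⊤, f: 0}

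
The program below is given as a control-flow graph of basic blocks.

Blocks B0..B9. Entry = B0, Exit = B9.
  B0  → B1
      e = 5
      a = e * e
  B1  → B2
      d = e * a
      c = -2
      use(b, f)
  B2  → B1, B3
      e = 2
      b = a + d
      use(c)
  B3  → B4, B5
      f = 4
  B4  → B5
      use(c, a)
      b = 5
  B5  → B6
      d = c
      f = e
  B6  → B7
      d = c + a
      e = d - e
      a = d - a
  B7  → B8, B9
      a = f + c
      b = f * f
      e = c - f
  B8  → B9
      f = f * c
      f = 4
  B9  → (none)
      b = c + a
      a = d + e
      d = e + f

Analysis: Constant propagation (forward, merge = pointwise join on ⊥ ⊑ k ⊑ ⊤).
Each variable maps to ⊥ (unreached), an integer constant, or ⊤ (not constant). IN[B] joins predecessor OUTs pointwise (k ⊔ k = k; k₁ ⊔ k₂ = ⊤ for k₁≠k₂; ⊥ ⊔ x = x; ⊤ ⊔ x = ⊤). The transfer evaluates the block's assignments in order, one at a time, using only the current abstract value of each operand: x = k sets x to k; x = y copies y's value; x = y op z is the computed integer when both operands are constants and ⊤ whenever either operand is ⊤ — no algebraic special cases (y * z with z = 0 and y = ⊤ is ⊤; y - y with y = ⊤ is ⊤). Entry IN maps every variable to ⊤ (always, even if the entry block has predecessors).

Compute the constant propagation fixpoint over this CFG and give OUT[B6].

Per-block solution:
  B0:   IN=(all ⊤)   OUT={a:25, e:5; rest ⊤}
  B1:   IN={a:25; rest ⊤}   OUT={a:25, c:-2; rest ⊤}
  B2:   IN={a:25, c:-2; rest ⊤}   OUT={a:25, c:-2, e:2; rest ⊤}
  B3:   IN={a:25, c:-2, e:2; rest ⊤}   OUT={a:25, c:-2, e:2, f:4; rest ⊤}
  B4:   IN={a:25, c:-2, e:2, f:4; rest ⊤}   OUT={a:25, b:5, c:-2, e:2, f:4; rest ⊤}
  B5:   IN={a:25, c:-2, e:2, f:4; rest ⊤}   OUT={a:25, c:-2, d:-2, e:2, f:2; rest ⊤}
  B6:   IN={a:25, c:-2, d:-2, e:2, f:2; rest ⊤}   OUT={a:-2, c:-2, d:23, e:21, f:2; rest ⊤}
  B7:   IN={a:-2, c:-2, d:23, e:21, f:2; rest ⊤}   OUT={a:0, b:4, c:-2, d:23, e:-4, f:2; rest ⊤}
  B8:   IN={a:0, b:4, c:-2, d:23, e:-4, f:2; rest ⊤}   OUT={a:0, b:4, c:-2, d:23, e:-4, f:4; rest ⊤}
  B9:   IN={a:0, b:4, c:-2, d:23, e:-4; rest ⊤}   OUT={a:19, b:-2, c:-2, e:-4; rest ⊤}

Merge at B6: IN[B6] = OUT[B5] = {a: 25, b: ⊤, c: -2, d: -2, e: 2, f: 2}
Applying B6's transfer function to that IN value gives OUT[B6] (row B6 above).

Answer: {a: -2, b: ⊤, c: -2, d: 23, e: 21, f: 2}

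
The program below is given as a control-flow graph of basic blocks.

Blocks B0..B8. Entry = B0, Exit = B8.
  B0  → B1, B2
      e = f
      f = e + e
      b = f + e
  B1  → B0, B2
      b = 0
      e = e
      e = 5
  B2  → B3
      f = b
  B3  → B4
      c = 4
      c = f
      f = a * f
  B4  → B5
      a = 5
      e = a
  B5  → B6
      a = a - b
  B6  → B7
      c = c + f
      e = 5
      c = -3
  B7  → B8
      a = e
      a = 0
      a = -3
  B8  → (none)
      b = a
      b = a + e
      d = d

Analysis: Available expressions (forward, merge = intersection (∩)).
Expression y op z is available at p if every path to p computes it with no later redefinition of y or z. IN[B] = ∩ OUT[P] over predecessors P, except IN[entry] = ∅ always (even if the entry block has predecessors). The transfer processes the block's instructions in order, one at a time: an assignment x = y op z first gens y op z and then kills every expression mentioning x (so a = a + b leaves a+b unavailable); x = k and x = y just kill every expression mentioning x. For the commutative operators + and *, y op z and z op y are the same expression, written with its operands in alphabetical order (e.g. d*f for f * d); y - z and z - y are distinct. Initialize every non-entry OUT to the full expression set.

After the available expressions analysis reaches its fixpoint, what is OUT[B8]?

Answer: {a+e}

Working:
Converged values:
  B0:   IN={}   OUT={e+e, e+f}
  B1:   IN={e+e, e+f}   OUT={}
  B2:   IN={}   OUT={}
  B3:   IN={}   OUT={}
  B4:   IN={}   OUT={}
  B5:   IN={}   OUT={}
  B6:   IN={}   OUT={}
  B7:   IN={}   OUT={}
  B8:   IN={}   OUT={a+e}

Merge at B8: IN[B8] = OUT[B7] = {}
Applying B8's transfer function to that IN value gives OUT[B8] (row B8 above).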